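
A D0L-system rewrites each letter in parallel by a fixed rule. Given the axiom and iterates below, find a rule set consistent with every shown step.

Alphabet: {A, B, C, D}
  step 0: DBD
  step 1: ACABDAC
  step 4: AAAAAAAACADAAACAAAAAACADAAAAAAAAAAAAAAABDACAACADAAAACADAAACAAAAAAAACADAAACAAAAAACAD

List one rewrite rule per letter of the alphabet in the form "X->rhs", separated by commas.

A->AA, B->ABD, C->CAD, D->AC

  step 0 ⇒ step 1: DBD ⇒ AC·ABD·AC
    B ↦ ABD
    D ↦ AC
    A ↦ AA  (constrained at step 1)
    C ↦ CAD  (constrained at step 1)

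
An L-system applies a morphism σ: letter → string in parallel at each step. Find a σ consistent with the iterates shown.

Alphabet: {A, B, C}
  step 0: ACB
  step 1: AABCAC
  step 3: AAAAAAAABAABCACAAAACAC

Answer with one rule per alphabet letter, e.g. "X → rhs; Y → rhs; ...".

  step 0 ⇒ step 1: ACB ⇒ AA·B·CAC
    A ↦ AA
    B ↦ CAC
    C ↦ B

A->AA, B->CAC, C->B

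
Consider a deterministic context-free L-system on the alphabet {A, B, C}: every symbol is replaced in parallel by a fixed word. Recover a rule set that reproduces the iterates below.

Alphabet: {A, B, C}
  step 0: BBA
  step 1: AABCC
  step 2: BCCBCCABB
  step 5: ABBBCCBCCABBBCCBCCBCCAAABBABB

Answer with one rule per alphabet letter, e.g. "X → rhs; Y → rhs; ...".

  step 1 ⇒ step 2: AABCC ⇒ BCC·BCC·A·B·B
    A ↦ BCC
    B ↦ A
    C ↦ B

A->BCC, B->A, C->B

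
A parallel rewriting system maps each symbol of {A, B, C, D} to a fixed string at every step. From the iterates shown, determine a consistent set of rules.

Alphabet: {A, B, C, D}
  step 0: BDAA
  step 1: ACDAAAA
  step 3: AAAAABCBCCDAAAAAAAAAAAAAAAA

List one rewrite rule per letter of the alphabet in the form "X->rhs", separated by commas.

A->AA, B->A, C->BC, D->CD

  step 0 ⇒ step 1: BDAA ⇒ A·CD·AA·AA
    A ↦ AA
    B ↦ A
    D ↦ CD
    C ↦ BC  (constrained at step 1)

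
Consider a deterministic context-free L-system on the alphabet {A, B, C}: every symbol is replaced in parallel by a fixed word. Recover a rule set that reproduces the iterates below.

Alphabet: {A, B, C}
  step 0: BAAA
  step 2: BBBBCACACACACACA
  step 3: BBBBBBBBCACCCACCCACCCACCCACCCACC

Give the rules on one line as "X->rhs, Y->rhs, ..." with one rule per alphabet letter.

A->CC, B->BB, C->CA

  step 2 ⇒ step 3: BBBBCACACACACACA ⇒ BB·BB·BB·BB·CA·CC·CA·CC·CA·CC·CA·CC·CA·CC·CA·CC
    A ↦ CC
    B ↦ BB
    C ↦ CA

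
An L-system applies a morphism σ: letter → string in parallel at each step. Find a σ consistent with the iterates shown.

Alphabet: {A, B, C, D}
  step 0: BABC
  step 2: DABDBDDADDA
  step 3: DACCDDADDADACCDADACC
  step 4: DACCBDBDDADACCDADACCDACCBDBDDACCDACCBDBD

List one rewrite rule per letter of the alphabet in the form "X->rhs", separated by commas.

A->CC, B->D, C->BD, D->DA

  step 3 ⇒ step 4: DACCDDADDADACCDADACC ⇒ DA·CC·BD·BD·DA·DA·CC·DA·DA·CC·DA·CC·BD·BD·DA·CC·DA·CC·BD·BD
    A ↦ CC
    C ↦ BD
    D ↦ DA
  step 2 ⇒ step 3: DABDBDDADDA ⇒ DA·CC·D·DA·D·DA·DA·CC·DA·DA·CC
    B ↦ D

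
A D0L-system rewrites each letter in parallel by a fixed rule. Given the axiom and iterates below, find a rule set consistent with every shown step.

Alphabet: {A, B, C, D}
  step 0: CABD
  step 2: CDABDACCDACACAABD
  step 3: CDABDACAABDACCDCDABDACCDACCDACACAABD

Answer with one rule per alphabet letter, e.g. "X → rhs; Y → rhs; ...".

A->AC, B->A, C->CD, D->ABD

  step 2 ⇒ step 3: CDABDACCDACACAABD ⇒ CD·ABD·AC·A·ABD·AC·CD·CD·ABD·AC·CD·AC·CD·AC·AC·A·ABD
    A ↦ AC
    B ↦ A
    C ↦ CD
    D ↦ ABD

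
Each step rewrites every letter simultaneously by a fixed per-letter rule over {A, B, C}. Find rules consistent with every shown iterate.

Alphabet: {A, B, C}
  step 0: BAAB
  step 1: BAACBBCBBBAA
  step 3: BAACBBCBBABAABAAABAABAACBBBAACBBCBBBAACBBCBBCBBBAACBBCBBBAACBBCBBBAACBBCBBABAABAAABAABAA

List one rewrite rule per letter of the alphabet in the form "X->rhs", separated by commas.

  step 0 ⇒ step 1: BAAB ⇒ BAA·CBB·CBB·BAA
    A ↦ CBB
    B ↦ BAA
    C ↦ A  (constrained at step 1)

A->CBB, B->BAA, C->A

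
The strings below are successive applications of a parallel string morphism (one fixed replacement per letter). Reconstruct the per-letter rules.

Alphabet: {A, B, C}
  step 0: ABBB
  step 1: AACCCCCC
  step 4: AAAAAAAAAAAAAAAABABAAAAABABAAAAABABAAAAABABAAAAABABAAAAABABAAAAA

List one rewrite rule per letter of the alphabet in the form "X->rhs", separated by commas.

  step 0 ⇒ step 1: ABBB ⇒ AA·CC·CC·CC
    A ↦ AA
    B ↦ CC
    C ↦ BA  (constrained at step 1)

A->AA, B->CC, C->BA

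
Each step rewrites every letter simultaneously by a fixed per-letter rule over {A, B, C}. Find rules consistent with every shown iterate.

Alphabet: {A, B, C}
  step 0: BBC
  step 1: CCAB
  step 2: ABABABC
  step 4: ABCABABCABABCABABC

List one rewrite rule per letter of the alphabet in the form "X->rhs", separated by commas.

  step 1 ⇒ step 2: CCAB ⇒ AB·AB·AB·C
    A ↦ AB
    B ↦ C
    C ↦ AB

A->AB, B->C, C->AB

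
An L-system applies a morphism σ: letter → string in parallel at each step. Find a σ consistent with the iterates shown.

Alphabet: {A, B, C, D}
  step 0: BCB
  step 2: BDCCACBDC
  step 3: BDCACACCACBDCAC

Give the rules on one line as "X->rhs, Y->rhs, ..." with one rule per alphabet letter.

A->C, B->BD, C->AC, D->C

  step 2 ⇒ step 3: BDCCACBDC ⇒ BD·C·AC·AC·C·AC·BD·C·AC
    A ↦ C
    B ↦ BD
    C ↦ AC
    D ↦ C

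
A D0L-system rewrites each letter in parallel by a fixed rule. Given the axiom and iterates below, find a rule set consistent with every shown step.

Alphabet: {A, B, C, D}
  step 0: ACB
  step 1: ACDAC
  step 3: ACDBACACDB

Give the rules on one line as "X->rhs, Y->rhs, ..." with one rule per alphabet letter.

A->AC, B->AC, C->D, D->B

  step 0 ⇒ step 1: ACB ⇒ AC·D·AC
    A ↦ AC
    B ↦ AC
    C ↦ D
    D ↦ B  (constrained at step 1)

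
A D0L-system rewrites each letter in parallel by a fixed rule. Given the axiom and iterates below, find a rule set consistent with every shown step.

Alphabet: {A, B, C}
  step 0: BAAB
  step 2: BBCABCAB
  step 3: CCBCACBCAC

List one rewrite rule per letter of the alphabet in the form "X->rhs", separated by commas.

  step 2 ⇒ step 3: BBCABCAB ⇒ C·C·B·CA·C·B·CA·C
    A ↦ CA
    B ↦ C
    C ↦ B

A->CA, B->C, C->B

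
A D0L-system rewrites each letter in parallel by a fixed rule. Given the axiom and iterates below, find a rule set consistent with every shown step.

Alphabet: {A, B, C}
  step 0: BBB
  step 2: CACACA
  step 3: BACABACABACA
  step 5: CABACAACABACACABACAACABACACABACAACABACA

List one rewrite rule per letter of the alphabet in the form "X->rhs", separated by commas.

A->CA, B->A, C->BA

  step 2 ⇒ step 3: CACACA ⇒ BA·CA·BA·CA·BA·CA
    A ↦ CA
    C ↦ BA
    B ↦ A  (constrained at step 0)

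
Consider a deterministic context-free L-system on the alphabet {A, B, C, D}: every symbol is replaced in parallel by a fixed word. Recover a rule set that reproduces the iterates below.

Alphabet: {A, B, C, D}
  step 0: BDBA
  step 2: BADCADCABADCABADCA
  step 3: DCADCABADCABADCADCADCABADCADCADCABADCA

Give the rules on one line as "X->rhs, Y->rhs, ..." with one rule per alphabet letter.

A->DCA, B->DCA, C->A, D->B

  step 2 ⇒ step 3: BADCADCABADCABADCA ⇒ DCA·DCA·B·A·DCA·B·A·DCA·DCA·DCA·B·A·DCA·DCA·DCA·B·A·DCA
    A ↦ DCA
    B ↦ DCA
    C ↦ A
    D ↦ B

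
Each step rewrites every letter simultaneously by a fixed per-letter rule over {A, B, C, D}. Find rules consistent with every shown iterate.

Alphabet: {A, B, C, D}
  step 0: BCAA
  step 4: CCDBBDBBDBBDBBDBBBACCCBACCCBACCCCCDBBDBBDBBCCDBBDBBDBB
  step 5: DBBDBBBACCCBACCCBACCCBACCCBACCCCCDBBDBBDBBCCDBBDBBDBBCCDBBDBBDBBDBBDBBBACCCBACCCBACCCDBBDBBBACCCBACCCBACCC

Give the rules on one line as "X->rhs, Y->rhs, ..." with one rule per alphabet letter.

A->C, B->C, C->DBB, D->BAC

  step 4 ⇒ step 5: CCDBBDBBDBBDBBDBBBACCCBACCCBACCCCCDBBDBBDBBCCDBBDBBDBB ⇒ DBB·DBB·BAC·C·C·BAC·C·C·BAC·C·C·BAC·C·C·BAC·C·C·C·C·DBB·DBB·DBB·C·C·DBB·DBB·DBB·C·C·DBB·DBB·DBB·DBB·DBB·BAC·C·C·BAC·C·C·BAC·C·C·DBB·DBB·BAC·C·C·BAC·C·C·BAC·C·C
    A ↦ C
    B ↦ C
    C ↦ DBB
    D ↦ BAC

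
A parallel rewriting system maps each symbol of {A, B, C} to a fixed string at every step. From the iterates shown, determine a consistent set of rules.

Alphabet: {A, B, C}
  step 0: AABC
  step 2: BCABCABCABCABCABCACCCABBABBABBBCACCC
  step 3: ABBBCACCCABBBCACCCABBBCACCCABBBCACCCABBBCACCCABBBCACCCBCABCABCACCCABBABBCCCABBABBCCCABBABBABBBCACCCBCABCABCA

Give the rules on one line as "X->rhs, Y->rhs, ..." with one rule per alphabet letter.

A->CCC, B->ABB, C->BCA

  step 2 ⇒ step 3: BCABCABCABCABCABCACCCABBABBABBBCACCC ⇒ ABB·BCA·CCC·ABB·BCA·CCC·ABB·BCA·CCC·ABB·BCA·CCC·ABB·BCA·CCC·ABB·BCA·CCC·BCA·BCA·BCA·CCC·ABB·ABB·CCC·ABB·ABB·CCC·ABB·ABB·ABB·BCA·CCC·BCA·BCA·BCA
    A ↦ CCC
    B ↦ ABB
    C ↦ BCA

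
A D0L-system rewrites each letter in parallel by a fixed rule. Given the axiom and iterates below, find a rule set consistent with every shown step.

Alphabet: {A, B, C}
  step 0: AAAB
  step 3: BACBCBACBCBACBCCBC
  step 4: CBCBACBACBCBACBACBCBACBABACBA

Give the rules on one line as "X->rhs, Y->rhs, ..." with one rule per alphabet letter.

  step 3 ⇒ step 4: BACBCBACBCBACBCCBC ⇒ C·BC·BA·C·BA·C·BC·BA·C·BA·C·BC·BA·C·BA·BA·C·BA
    A ↦ BC
    B ↦ C
    C ↦ BA

A->BC, B->C, C->BA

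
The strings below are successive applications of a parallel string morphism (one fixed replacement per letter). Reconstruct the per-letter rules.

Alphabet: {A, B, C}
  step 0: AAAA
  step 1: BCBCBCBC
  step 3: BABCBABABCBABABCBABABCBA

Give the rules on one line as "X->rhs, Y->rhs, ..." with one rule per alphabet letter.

A->BC, B->BA, C->B

  step 0 ⇒ step 1: AAAA ⇒ BC·BC·BC·BC
    A ↦ BC
    B ↦ BA  (constrained at step 1)
    C ↦ B  (constrained at step 1)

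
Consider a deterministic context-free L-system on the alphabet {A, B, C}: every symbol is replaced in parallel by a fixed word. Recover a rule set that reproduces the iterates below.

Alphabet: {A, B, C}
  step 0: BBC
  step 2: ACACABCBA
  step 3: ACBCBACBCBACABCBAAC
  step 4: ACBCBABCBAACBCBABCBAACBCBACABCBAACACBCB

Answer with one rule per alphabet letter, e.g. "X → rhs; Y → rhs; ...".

A->AC, B->A, C->BCB

  step 3 ⇒ step 4: ACBCBACBCBACABCBAAC ⇒ AC·BCB·A·BCB·A·AC·BCB·A·BCB·A·AC·BCB·AC·A·BCB·A·AC·AC·BCB
    A ↦ AC
    B ↦ A
    C ↦ BCB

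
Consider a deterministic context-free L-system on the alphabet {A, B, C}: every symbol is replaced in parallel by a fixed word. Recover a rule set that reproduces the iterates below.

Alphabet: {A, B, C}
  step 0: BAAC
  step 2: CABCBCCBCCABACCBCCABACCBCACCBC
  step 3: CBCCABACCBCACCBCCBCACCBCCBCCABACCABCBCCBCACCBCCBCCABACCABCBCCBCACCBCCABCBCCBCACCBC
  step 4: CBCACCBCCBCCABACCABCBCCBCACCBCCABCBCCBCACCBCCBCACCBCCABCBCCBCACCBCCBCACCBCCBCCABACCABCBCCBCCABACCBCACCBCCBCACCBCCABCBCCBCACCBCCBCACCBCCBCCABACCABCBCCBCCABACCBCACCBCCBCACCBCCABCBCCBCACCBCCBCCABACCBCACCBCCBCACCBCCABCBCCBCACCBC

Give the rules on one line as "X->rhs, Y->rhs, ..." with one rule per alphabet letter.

A->CAB, B->AC, C->CBC

  step 3 ⇒ step 4: CBCCABACCBCACCBCCBCACCBCCBCCABACCABCBCCBCACCBCCBCCABACCABCBCCBCACCBCCABCBCCBCACCBC ⇒ CBC·AC·CBC·CBC·CAB·AC·CAB·CBC·CBC·AC·CBC·CAB·CBC·CBC·AC·CBC·CBC·AC·CBC·CAB·CBC·CBC·AC·CBC·CBC·AC·CBC·CBC·CAB·AC·CAB·CBC·CBC·CAB·AC·CBC·AC·CBC·CBC·AC·CBC·CAB·CBC·CBC·AC·CBC·CBC·AC·CBC·CBC·CAB·AC·CAB·CBC·CBC·CAB·AC·CBC·AC·CBC·CBC·AC·CBC·CAB·CBC·CBC·AC·CBC·CBC·CAB·AC·CBC·AC·CBC·CBC·AC·CBC·CAB·CBC·CBC·AC·CBC
    A ↦ CAB
    B ↦ AC
    C ↦ CBC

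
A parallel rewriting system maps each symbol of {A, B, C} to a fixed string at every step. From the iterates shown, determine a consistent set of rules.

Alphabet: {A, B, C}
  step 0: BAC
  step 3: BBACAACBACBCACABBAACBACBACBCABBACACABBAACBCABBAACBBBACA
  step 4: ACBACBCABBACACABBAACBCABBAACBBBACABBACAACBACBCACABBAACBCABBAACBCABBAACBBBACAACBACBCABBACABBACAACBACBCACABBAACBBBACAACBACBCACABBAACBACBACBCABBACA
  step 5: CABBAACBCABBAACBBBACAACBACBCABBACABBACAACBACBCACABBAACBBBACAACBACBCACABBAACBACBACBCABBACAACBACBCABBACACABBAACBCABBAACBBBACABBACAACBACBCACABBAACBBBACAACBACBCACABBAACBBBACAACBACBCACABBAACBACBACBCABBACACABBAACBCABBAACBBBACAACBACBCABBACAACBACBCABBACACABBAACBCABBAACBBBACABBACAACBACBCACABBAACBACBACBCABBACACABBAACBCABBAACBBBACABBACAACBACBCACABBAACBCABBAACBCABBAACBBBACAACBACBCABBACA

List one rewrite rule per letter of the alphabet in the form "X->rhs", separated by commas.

A->CA, B->ACB, C->BBA

  step 4 ⇒ step 5: ACBACBCABBACACABBAACBCABBAACBBBACABBACAACBACBCACABBAACBCABBAACBCABBAACBBBACAACBACBCABBACABBACAACBACBCACABBAACBBBACAACBACBCACABBAACBACBACBCABBACA ⇒ CA·BBA·ACB·CA·BBA·ACB·BBA·CA·ACB·ACB·CA·BBA·CA·BBA·CA·ACB·ACB·CA·CA·BBA·ACB·BBA·CA·ACB·ACB·CA·CA·BBA·ACB·ACB·ACB·CA·BBA·CA·ACB·ACB·CA·BBA·CA·CA·BBA·ACB·CA·BBA·ACB·BBA·CA·BBA·CA·ACB·ACB·CA·CA·BBA·ACB·BBA·CA·ACB·ACB·CA·CA·BBA·ACB·BBA·CA·ACB·ACB·CA·CA·BBA·ACB·ACB·ACB·CA·BBA·CA·CA·BBA·ACB·CA·BBA·ACB·BBA·CA·ACB·ACB·CA·BBA·CA·ACB·ACB·CA·BBA·CA·CA·BBA·ACB·CA·BBA·ACB·BBA·CA·BBA·CA·ACB·ACB·CA·CA·BBA·ACB·ACB·ACB·CA·BBA·CA·CA·BBA·ACB·CA·BBA·ACB·BBA·CA·BBA·CA·ACB·ACB·CA·CA·BBA·ACB·CA·BBA·ACB·CA·BBA·ACB·BBA·CA·ACB·ACB·CA·BBA·CA
    A ↦ CA
    B ↦ ACB
    C ↦ BBA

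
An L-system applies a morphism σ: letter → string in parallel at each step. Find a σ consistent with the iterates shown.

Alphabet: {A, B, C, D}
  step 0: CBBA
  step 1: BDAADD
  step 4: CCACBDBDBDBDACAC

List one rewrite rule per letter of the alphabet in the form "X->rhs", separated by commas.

A->DD, B->A, C->BD, D->C

  step 0 ⇒ step 1: CBBA ⇒ BD·A·A·DD
    A ↦ DD
    B ↦ A
    C ↦ BD
    D ↦ C  (constrained at step 1)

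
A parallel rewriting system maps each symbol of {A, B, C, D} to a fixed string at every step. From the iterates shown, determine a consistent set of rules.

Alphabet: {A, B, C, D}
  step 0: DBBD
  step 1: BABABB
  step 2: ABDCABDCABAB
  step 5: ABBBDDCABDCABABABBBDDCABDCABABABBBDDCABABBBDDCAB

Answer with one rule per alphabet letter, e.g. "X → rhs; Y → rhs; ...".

  step 1 ⇒ step 2: BABABB ⇒ AB·DC·AB·DC·AB·AB
    A ↦ DC
    B ↦ AB
    C ↦ D  (constrained at step 2)
  step 0 ⇒ step 1: DBBD ⇒ B·AB·AB·B
    D ↦ B

A->DC, B->AB, C->D, D->B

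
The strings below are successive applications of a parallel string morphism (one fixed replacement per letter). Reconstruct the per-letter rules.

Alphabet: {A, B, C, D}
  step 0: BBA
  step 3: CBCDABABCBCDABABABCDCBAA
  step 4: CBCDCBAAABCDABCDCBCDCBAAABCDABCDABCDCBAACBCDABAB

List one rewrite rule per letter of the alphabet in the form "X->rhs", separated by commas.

  step 3 ⇒ step 4: CBCDABABCBCDABABABCDCBAA ⇒ CB·CD·CB·AA·AB·CD·AB·CD·CB·CD·CB·AA·AB·CD·AB·CD·AB·CD·CB·AA·CB·CD·AB·AB
    A ↦ AB
    B ↦ CD
    C ↦ CB
    D ↦ AA

A->AB, B->CD, C->CB, D->AA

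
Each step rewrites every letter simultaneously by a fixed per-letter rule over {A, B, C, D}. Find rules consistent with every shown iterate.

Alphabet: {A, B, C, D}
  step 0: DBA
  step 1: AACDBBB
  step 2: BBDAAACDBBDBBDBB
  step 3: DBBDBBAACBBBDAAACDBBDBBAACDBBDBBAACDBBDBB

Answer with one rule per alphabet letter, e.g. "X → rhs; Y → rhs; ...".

  step 2 ⇒ step 3: BBDAAACDBBDBBDBB ⇒ DBB·DBB·AAC·B·B·B·DA·AAC·DBB·DBB·AAC·DBB·DBB·AAC·DBB·DBB
    A ↦ B
    B ↦ DBB
    C ↦ DA
    D ↦ AAC

A->B, B->DBB, C->DA, D->AAC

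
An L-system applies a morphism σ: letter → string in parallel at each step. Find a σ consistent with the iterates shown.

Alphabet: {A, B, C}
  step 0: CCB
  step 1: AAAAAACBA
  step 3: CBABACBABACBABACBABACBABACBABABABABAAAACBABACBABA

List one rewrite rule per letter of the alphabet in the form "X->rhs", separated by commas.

  step 0 ⇒ step 1: CCB ⇒ AAA·AAA·CBA
    B ↦ CBA
    C ↦ AAA
    A ↦ BA  (constrained at step 1)

A->BA, B->CBA, C->AAA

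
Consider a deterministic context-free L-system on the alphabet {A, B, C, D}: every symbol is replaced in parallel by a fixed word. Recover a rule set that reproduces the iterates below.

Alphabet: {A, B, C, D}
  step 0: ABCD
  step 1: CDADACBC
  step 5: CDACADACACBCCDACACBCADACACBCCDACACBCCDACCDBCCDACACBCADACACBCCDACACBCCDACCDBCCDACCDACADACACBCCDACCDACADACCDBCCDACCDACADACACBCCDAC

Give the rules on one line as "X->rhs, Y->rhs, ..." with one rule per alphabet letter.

  step 0 ⇒ step 1: ABCD ⇒ CD·AD·AC·BC
    A ↦ CD
    B ↦ AD
    C ↦ AC
    D ↦ BC

A->CD, B->AD, C->AC, D->BC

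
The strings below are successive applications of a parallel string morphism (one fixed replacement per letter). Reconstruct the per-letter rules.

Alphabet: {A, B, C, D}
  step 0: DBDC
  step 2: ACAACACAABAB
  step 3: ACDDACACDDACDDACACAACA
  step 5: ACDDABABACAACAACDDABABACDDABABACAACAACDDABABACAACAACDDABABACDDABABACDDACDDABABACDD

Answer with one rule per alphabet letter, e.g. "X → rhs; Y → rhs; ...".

  step 2 ⇒ step 3: ACAACACAABAB ⇒ AC·DD·AC·AC·DD·AC·DD·AC·AC·A·AC·A
    A ↦ AC
    B ↦ A
    C ↦ DD
    D ↦ AB  (constrained at step 0)

A->AC, B->A, C->DD, D->AB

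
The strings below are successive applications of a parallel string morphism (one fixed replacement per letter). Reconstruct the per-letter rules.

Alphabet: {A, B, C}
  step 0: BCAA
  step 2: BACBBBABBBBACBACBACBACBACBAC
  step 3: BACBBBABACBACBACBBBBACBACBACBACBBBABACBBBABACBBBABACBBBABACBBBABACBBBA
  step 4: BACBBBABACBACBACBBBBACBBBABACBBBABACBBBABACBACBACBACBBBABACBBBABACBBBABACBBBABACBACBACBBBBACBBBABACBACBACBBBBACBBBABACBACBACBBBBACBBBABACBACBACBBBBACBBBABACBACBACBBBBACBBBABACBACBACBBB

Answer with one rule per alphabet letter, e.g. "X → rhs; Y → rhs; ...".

  step 3 ⇒ step 4: BACBBBABACBACBACBBBBACBACBACBACBBBABACBBBABACBBBABACBBBABACBBBABACBBBA ⇒ BAC·BBB·A·BAC·BAC·BAC·BBB·BAC·BBB·A·BAC·BBB·A·BAC·BBB·A·BAC·BAC·BAC·BAC·BBB·A·BAC·BBB·A·BAC·BBB·A·BAC·BBB·A·BAC·BAC·BAC·BBB·BAC·BBB·A·BAC·BAC·BAC·BBB·BAC·BBB·A·BAC·BAC·BAC·BBB·BAC·BBB·A·BAC·BAC·BAC·BBB·BAC·BBB·A·BAC·BAC·BAC·BBB·BAC·BBB·A·BAC·BAC·BAC·BBB
    A ↦ BBB
    B ↦ BAC
    C ↦ A

A->BBB, B->BAC, C->A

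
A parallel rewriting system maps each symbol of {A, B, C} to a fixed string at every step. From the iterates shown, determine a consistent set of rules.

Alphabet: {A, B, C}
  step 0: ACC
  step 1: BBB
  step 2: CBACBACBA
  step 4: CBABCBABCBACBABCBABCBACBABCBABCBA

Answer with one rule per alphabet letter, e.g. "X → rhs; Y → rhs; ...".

A->B, B->CBA, C->B

  step 1 ⇒ step 2: BBB ⇒ CBA·CBA·CBA
    B ↦ CBA
  step 0 ⇒ step 1: ACC ⇒ B·B·B
    A ↦ B
  step 0 ⇒ step 1: ACC ⇒ B·B·B
    C ↦ B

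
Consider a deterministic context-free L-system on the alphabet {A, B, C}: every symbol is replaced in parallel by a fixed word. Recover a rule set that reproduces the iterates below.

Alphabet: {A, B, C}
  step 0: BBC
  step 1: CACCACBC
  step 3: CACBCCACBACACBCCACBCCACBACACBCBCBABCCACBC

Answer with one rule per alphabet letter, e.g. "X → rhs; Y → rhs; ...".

A->BA, B->CAC, C->BC

  step 0 ⇒ step 1: BBC ⇒ CAC·CAC·BC
    B ↦ CAC
    C ↦ BC
    A ↦ BA  (constrained at step 1)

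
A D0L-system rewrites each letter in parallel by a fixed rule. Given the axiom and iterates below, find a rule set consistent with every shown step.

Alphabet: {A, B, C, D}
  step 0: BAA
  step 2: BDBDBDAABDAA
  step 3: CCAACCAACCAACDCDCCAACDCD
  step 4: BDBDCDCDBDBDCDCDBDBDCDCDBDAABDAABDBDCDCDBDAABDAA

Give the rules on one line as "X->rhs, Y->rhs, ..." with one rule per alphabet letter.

  step 3 ⇒ step 4: CCAACCAACCAACDCDCCAACDCD ⇒ BD·BD·CD·CD·BD·BD·CD·CD·BD·BD·CD·CD·BD·AA·BD·AA·BD·BD·CD·CD·BD·AA·BD·AA
    A ↦ CD
    C ↦ BD
    D ↦ AA
  step 2 ⇒ step 3: BDBDBDAABDAA ⇒ CC·AA·CC·AA·CC·AA·CD·CD·CC·AA·CD·CD
    B ↦ CC

A->CD, B->CC, C->BD, D->AA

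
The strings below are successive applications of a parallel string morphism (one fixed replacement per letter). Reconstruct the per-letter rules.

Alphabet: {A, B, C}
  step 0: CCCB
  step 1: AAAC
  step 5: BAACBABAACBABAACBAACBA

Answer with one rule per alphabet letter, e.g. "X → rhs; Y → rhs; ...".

A->BA, B->C, C->A

  step 0 ⇒ step 1: CCCB ⇒ A·A·A·C
    B ↦ C
    C ↦ A
    A ↦ BA  (constrained at step 1)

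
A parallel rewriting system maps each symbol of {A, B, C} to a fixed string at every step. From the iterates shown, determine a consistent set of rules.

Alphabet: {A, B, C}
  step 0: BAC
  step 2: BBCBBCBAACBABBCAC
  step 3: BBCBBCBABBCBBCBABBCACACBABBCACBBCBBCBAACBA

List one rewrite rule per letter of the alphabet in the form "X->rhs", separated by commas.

  step 2 ⇒ step 3: BBCBBCBAACBABBCAC ⇒ BBC·BBC·BA·BBC·BBC·BA·BBC·AC·AC·BA·BBC·AC·BBC·BBC·BA·AC·BA
    A ↦ AC
    B ↦ BBC
    C ↦ BA

A->AC, B->BBC, C->BA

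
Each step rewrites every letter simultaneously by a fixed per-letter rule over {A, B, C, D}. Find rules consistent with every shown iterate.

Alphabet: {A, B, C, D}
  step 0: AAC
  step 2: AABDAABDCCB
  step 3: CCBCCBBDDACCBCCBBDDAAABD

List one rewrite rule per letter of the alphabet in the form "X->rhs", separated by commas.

A->CCB, B->BD, C->A, D->DA

  step 2 ⇒ step 3: AABDAABDCCB ⇒ CCB·CCB·BD·DA·CCB·CCB·BD·DA·A·A·BD
    A ↦ CCB
    B ↦ BD
    C ↦ A
    D ↦ DA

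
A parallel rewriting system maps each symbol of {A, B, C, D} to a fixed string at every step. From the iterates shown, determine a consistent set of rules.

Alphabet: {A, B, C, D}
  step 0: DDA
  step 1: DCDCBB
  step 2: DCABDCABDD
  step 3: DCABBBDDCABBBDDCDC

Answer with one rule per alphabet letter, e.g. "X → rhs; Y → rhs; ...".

A->BB, B->D, C->AB, D->DC

  step 2 ⇒ step 3: DCABDCABDD ⇒ DC·AB·BB·D·DC·AB·BB·D·DC·DC
    A ↦ BB
    B ↦ D
    C ↦ AB
    D ↦ DC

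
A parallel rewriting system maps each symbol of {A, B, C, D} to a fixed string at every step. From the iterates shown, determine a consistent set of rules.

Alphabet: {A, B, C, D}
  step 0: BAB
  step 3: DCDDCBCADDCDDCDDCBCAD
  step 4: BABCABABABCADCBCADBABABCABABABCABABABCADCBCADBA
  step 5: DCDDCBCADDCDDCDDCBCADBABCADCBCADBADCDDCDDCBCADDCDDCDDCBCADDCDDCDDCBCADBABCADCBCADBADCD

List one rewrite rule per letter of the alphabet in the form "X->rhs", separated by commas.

A->D, B->DC, C->BCA, D->BA

  step 4 ⇒ step 5: BABCABABABCADCBCADBABABCABABABCABABABCADCBCADBA ⇒ DC·D·DC·BCA·D·DC·D·DC·D·DC·BCA·D·BA·BCA·DC·BCA·D·BA·DC·D·DC·D·DC·BCA·D·DC·D·DC·D·DC·BCA·D·DC·D·DC·D·DC·BCA·D·BA·BCA·DC·BCA·D·BA·DC·D
    A ↦ D
    B ↦ DC
    C ↦ BCA
    D ↦ BA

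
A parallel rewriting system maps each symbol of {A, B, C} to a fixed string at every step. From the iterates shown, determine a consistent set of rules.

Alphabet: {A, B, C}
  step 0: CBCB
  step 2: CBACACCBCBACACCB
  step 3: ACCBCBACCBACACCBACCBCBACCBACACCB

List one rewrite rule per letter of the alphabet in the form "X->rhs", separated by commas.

  step 2 ⇒ step 3: CBACACCBCBACACCB ⇒ AC·CB·CB·AC·CB·AC·AC·CB·AC·CB·CB·AC·CB·AC·AC·CB
    A ↦ CB
    B ↦ CB
    C ↦ AC

A->CB, B->CB, C->AC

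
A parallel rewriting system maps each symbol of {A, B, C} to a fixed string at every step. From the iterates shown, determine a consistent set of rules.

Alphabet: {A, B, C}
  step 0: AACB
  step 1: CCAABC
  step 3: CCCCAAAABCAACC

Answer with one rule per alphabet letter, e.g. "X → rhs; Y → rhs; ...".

  step 0 ⇒ step 1: AACB ⇒ C·C·AA·BC
    A ↦ C
    B ↦ BC
    C ↦ AA

A->C, B->BC, C->AA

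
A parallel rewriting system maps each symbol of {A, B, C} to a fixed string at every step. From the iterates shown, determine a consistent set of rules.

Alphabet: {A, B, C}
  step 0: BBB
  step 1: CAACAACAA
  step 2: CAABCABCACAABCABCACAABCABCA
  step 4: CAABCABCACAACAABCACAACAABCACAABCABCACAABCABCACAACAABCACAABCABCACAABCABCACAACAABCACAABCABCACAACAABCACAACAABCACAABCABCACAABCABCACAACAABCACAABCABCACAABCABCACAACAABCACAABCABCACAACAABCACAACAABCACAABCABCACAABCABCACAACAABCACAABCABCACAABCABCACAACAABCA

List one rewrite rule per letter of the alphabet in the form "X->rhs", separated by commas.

  step 1 ⇒ step 2: CAACAACAA ⇒ CAA·BCA·BCA·CAA·BCA·BCA·CAA·BCA·BCA
    A ↦ BCA
    C ↦ CAA
  step 0 ⇒ step 1: BBB ⇒ CAA·CAA·CAA
    B ↦ CAA

A->BCA, B->CAA, C->CAA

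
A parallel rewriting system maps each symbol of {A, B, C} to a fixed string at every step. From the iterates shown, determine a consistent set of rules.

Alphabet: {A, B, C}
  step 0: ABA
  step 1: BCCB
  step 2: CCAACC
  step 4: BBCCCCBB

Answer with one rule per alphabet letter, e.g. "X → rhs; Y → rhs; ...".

A->B, B->CC, C->A

  step 1 ⇒ step 2: BCCB ⇒ CC·A·A·CC
    B ↦ CC
    C ↦ A
  step 0 ⇒ step 1: ABA ⇒ B·CC·B
    A ↦ B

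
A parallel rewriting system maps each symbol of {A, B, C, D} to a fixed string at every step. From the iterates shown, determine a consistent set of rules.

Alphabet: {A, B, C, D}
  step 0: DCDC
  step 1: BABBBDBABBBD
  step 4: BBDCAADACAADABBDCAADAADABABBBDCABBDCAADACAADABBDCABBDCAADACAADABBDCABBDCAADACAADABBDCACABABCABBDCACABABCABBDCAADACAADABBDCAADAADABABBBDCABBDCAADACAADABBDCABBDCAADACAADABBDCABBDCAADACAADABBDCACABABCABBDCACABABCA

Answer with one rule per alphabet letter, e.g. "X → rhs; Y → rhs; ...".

  step 0 ⇒ step 1: DCDC ⇒ BAB·BBD·BAB·BBD
    C ↦ BBD
    D ↦ BAB
    A ↦ CA  (constrained at step 1)
    B ↦ ADA  (constrained at step 1)

A->CA, B->ADA, C->BBD, D->BAB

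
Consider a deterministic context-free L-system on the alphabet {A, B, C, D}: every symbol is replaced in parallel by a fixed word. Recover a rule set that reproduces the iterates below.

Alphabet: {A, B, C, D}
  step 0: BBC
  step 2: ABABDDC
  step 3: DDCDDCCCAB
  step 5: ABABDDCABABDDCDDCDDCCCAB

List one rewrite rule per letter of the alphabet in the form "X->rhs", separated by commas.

A->DD, B->C, C->AB, D->C

  step 2 ⇒ step 3: ABABDDC ⇒ DD·C·DD·C·C·C·AB
    A ↦ DD
    B ↦ C
    C ↦ AB
    D ↦ C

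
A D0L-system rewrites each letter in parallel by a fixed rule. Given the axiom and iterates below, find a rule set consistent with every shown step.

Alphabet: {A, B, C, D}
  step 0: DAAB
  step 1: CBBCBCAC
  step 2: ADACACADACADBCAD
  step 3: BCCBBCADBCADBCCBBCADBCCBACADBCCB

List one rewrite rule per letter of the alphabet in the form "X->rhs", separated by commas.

  step 2 ⇒ step 3: ADACACADACADBCAD ⇒ BC·CB·BC·AD·BC·AD·BC·CB·BC·AD·BC·CB·AC·AD·BC·CB
    A ↦ BC
    B ↦ AC
    C ↦ AD
    D ↦ CB

A->BC, B->AC, C->AD, D->CB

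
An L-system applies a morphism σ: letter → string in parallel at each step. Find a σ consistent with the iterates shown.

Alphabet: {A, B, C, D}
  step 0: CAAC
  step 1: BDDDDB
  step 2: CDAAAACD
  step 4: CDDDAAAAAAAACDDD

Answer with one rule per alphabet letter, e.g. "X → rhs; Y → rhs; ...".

A->DD, B->CD, C->B, D->A

  step 1 ⇒ step 2: BDDDDB ⇒ CD·A·A·A·A·CD
    B ↦ CD
    D ↦ A
  step 0 ⇒ step 1: CAAC ⇒ B·DD·DD·B
    A ↦ DD
  step 0 ⇒ step 1: CAAC ⇒ B·DD·DD·B
    C ↦ B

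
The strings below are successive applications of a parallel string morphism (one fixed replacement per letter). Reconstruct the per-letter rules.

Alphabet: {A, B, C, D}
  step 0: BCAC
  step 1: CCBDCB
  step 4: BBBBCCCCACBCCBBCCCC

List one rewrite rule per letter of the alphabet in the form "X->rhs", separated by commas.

  step 0 ⇒ step 1: BCAC ⇒ CC·B·DC·B
    A ↦ DC
    B ↦ CC
    C ↦ B
    D ↦ AC  (constrained at step 1)

A->DC, B->CC, C->B, D->AC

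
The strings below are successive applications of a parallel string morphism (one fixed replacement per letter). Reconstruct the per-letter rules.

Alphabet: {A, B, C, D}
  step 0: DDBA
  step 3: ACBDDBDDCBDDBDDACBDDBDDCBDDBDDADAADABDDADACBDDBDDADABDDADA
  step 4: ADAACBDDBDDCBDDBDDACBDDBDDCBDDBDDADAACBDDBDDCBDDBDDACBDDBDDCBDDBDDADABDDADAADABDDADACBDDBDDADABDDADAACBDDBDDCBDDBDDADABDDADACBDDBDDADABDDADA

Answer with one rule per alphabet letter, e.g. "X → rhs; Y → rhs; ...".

A->ADA, B->C, C->A, D->BDD

  step 3 ⇒ step 4: ACBDDBDDCBDDBDDACBDDBDDCBDDBDDADAADABDDADACBDDBDDADABDDADA ⇒ ADA·A·C·BDD·BDD·C·BDD·BDD·A·C·BDD·BDD·C·BDD·BDD·ADA·A·C·BDD·BDD·C·BDD·BDD·A·C·BDD·BDD·C·BDD·BDD·ADA·BDD·ADA·ADA·BDD·ADA·C·BDD·BDD·ADA·BDD·ADA·A·C·BDD·BDD·C·BDD·BDD·ADA·BDD·ADA·C·BDD·BDD·ADA·BDD·ADA
    A ↦ ADA
    B ↦ C
    C ↦ A
    D ↦ BDD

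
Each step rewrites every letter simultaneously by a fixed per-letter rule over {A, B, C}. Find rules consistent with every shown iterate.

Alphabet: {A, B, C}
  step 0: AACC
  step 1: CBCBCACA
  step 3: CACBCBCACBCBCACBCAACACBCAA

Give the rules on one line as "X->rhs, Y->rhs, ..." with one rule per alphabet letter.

A->CB, B->A, C->CA

  step 0 ⇒ step 1: AACC ⇒ CB·CB·CA·CA
    A ↦ CB
    C ↦ CA
    B ↦ A  (constrained at step 1)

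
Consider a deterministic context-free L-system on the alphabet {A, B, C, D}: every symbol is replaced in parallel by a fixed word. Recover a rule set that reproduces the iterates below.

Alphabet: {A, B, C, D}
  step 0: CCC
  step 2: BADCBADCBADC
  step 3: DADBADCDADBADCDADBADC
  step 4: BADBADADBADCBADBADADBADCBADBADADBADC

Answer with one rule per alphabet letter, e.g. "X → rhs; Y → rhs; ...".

A->D, B->DA, C->DC, D->BA

  step 3 ⇒ step 4: DADBADCDADBADCDADBADC ⇒ BA·D·BA·DA·D·BA·DC·BA·D·BA·DA·D·BA·DC·BA·D·BA·DA·D·BA·DC
    A ↦ D
    B ↦ DA
    C ↦ DC
    D ↦ BA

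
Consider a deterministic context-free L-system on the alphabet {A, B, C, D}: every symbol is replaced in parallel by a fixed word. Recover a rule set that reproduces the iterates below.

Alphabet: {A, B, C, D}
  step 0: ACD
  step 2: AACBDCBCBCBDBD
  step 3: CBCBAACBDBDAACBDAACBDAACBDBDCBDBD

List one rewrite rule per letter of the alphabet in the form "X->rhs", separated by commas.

A->CB, B->CBD, C->AA, D->BD

  step 2 ⇒ step 3: AACBDCBCBCBDBD ⇒ CB·CB·AA·CBD·BD·AA·CBD·AA·CBD·AA·CBD·BD·CBD·BD
    A ↦ CB
    B ↦ CBD
    C ↦ AA
    D ↦ BD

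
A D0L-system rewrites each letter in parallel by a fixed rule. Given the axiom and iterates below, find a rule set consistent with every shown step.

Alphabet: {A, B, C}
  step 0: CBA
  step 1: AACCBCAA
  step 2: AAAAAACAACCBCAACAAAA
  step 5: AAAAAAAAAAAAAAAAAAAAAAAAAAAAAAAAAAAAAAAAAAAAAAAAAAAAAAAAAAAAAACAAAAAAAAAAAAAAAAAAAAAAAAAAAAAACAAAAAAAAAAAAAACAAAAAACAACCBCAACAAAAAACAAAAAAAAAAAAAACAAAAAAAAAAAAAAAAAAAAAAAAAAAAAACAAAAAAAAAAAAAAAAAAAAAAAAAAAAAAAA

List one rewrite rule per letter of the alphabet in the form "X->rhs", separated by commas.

  step 1 ⇒ step 2: AACCBCAA ⇒ AA·AA·AAC·AAC·CBC·AAC·AA·AA
    A ↦ AA
    B ↦ CBC
    C ↦ AAC

A->AA, B->CBC, C->AAC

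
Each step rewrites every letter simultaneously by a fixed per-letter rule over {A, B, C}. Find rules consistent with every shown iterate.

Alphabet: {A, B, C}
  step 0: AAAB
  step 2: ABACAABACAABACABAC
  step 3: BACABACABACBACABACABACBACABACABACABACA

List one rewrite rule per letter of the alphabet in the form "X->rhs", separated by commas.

A->BAC, B->A, C->A

  step 2 ⇒ step 3: ABACAABACAABACABAC ⇒ BAC·A·BAC·A·BAC·BAC·A·BAC·A·BAC·BAC·A·BAC·A·BAC·A·BAC·A
    A ↦ BAC
    B ↦ A
    C ↦ A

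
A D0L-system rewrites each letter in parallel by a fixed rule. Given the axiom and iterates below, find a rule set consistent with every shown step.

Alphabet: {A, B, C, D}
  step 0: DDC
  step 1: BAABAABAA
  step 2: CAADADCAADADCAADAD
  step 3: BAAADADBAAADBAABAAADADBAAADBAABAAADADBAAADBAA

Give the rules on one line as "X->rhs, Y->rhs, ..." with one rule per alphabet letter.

  step 2 ⇒ step 3: CAADADCAADADCAADAD ⇒ BAA·AD·AD·BAA·AD·BAA·BAA·AD·AD·BAA·AD·BAA·BAA·AD·AD·BAA·AD·BAA
    A ↦ AD
    C ↦ BAA
    D ↦ BAA
  step 1 ⇒ step 2: BAABAABAA ⇒ CA·AD·AD·CA·AD·AD·CA·AD·AD
    B ↦ CA

A->AD, B->CA, C->BAA, D->BAA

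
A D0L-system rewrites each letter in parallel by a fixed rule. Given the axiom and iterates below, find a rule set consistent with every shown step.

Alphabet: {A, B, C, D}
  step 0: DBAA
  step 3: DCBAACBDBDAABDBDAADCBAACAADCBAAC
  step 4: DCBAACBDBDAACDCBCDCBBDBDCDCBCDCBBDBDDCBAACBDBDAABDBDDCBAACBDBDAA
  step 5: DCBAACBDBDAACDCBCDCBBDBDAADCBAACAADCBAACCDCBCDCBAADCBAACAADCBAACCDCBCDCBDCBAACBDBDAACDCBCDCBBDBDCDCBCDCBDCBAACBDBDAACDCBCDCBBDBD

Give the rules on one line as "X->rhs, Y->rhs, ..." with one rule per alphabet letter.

  step 4 ⇒ step 5: DCBAACBDBDAACDCBCDCBBDBDCDCBCDCBBDBDDCBAACBDBDAABDBDDCBAACBDBDAA ⇒ DCB·AA·C·BD·BD·AA·C·DCB·C·DCB·BD·BD·AA·DCB·AA·C·AA·DCB·AA·C·C·DCB·C·DCB·AA·DCB·AA·C·AA·DCB·AA·C·C·DCB·C·DCB·DCB·AA·C·BD·BD·AA·C·DCB·C·DCB·BD·BD·C·DCB·C·DCB·DCB·AA·C·BD·BD·AA·C·DCB·C·DCB·BD·BD
    A ↦ BD
    B ↦ C
    C ↦ AA
    D ↦ DCB

A->BD, B->C, C->AA, D->DCB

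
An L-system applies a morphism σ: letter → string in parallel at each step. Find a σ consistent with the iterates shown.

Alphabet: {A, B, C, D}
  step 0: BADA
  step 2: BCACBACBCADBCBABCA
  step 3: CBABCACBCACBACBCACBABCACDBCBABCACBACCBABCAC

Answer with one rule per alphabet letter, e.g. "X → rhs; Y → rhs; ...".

A->C, B->CBA, C->BCA, D->DB

  step 2 ⇒ step 3: BCACBACBCADBCBABCA ⇒ CBA·BCA·C·BCA·CBA·C·BCA·CBA·BCA·C·DB·CBA·BCA·CBA·C·CBA·BCA·C
    A ↦ C
    B ↦ CBA
    C ↦ BCA
    D ↦ DB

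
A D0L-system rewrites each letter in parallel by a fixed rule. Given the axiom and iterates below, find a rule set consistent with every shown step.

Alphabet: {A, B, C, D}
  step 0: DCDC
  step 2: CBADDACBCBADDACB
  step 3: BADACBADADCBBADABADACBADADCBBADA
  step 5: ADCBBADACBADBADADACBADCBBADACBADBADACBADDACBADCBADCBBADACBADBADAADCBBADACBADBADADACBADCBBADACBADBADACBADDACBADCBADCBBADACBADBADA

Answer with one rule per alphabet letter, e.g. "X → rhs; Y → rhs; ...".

A->CB, B->DA, C->BA, D->AD

  step 2 ⇒ step 3: CBADDACBCBADDACB ⇒ BA·DA·CB·AD·AD·CB·BA·DA·BA·DA·CB·AD·AD·CB·BA·DA
    A ↦ CB
    B ↦ DA
    C ↦ BA
    D ↦ AD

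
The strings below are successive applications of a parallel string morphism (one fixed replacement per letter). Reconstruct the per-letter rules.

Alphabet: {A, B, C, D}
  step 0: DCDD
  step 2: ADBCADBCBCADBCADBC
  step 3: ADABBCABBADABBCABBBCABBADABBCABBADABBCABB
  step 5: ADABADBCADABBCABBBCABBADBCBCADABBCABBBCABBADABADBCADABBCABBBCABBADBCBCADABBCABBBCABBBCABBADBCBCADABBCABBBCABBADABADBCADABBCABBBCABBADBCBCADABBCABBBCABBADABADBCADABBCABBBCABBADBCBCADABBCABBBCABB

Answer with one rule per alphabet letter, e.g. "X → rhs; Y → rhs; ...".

  step 2 ⇒ step 3: ADBCADBCBCADBCADBC ⇒ AD·AB·BC·ABB·AD·AB·BC·ABB·BC·ABB·AD·AB·BC·ABB·AD·AB·BC·ABB
    A ↦ AD
    B ↦ BC
    C ↦ ABB
    D ↦ AB

A->AD, B->BC, C->ABB, D->AB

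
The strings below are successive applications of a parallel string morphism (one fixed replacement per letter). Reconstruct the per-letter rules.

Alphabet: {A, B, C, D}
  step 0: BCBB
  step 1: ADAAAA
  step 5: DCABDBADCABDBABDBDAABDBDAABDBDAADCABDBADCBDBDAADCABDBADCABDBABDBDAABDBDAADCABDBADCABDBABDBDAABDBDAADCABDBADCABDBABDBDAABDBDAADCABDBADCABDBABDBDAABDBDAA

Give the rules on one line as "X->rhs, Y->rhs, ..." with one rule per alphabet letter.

A->DC, B->A, C->DAA, D->BDB

  step 0 ⇒ step 1: BCBB ⇒ A·DAA·A·A
    B ↦ A
    C ↦ DAA
    A ↦ DC  (constrained at step 1)
    D ↦ BDB  (constrained at step 1)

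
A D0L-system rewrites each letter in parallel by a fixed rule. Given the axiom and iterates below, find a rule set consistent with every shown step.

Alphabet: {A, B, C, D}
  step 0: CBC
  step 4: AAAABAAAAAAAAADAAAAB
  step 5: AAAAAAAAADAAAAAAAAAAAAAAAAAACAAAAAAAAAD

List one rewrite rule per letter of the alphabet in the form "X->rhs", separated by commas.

A->AA, B->AD, C->B, D->C

  step 4 ⇒ step 5: AAAABAAAAAAAAADAAAAB ⇒ AA·AA·AA·AA·AD·AA·AA·AA·AA·AA·AA·AA·AA·AA·C·AA·AA·AA·AA·AD
    A ↦ AA
    B ↦ AD
    D ↦ C
    C ↦ B  (constrained at step 0)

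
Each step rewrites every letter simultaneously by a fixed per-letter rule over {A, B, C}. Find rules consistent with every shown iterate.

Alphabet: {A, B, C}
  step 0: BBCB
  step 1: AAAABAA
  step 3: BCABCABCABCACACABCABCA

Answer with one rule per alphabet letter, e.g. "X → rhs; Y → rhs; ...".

A->CA, B->AA, C->B

  step 0 ⇒ step 1: BBCB ⇒ AA·AA·B·AA
    B ↦ AA
    C ↦ B
    A ↦ CA  (constrained at step 1)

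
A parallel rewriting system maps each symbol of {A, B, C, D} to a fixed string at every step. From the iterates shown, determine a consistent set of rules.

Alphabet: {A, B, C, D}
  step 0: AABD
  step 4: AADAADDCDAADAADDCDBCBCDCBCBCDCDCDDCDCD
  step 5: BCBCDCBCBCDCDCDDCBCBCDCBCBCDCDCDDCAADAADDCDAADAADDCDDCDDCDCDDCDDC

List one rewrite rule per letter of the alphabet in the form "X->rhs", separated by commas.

  step 4 ⇒ step 5: AADAADDCDAADAADDCDBCBCDCBCBCDCDCDDCDCD ⇒ BC·BC·DC·BC·BC·DC·DC·D·DC·BC·BC·DC·BC·BC·DC·DC·D·DC·AA·D·AA·D·DC·D·AA·D·AA·D·DC·D·DC·D·DC·DC·D·DC·D·DC
    A ↦ BC
    B ↦ AA
    C ↦ D
    D ↦ DC

A->BC, B->AA, C->D, D->DC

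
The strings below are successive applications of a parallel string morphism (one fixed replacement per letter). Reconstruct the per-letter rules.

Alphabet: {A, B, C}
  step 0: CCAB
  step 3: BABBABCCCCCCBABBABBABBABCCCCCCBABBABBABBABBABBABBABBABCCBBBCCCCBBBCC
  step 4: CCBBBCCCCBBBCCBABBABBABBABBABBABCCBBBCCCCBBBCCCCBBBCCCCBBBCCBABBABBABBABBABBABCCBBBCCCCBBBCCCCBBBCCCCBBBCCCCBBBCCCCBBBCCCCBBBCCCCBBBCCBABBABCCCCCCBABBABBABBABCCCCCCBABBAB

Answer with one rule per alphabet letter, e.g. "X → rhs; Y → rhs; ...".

A->BBB, B->CC, C->BAB

  step 3 ⇒ step 4: BABBABCCCCCCBABBABBABBABCCCCCCBABBABBABBABBABBABBABBABCCBBBCCCCBBBCC ⇒ CC·BBB·CC·CC·BBB·CC·BAB·BAB·BAB·BAB·BAB·BAB·CC·BBB·CC·CC·BBB·CC·CC·BBB·CC·CC·BBB·CC·BAB·BAB·BAB·BAB·BAB·BAB·CC·BBB·CC·CC·BBB·CC·CC·BBB·CC·CC·BBB·CC·CC·BBB·CC·CC·BBB·CC·CC·BBB·CC·CC·BBB·CC·BAB·BAB·CC·CC·CC·BAB·BAB·BAB·BAB·CC·CC·CC·BAB·BAB
    A ↦ BBB
    B ↦ CC
    C ↦ BAB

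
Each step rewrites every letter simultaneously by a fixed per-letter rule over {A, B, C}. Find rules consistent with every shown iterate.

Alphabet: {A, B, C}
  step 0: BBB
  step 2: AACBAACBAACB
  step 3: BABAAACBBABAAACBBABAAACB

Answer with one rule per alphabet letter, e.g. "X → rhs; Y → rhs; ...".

A->BA, B->CB, C->AA

  step 2 ⇒ step 3: AACBAACBAACB ⇒ BA·BA·AA·CB·BA·BA·AA·CB·BA·BA·AA·CB
    A ↦ BA
    B ↦ CB
    C ↦ AA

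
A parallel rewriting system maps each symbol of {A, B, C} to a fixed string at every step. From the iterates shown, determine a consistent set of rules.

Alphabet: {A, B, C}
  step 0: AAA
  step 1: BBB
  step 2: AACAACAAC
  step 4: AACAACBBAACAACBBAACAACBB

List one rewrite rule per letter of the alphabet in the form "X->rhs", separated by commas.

  step 1 ⇒ step 2: BBB ⇒ AAC·AAC·AAC
    B ↦ AAC
  step 0 ⇒ step 1: AAA ⇒ B·B·B
    A ↦ B
    C ↦ AA  (constrained at step 2)

A->B, B->AAC, C->AA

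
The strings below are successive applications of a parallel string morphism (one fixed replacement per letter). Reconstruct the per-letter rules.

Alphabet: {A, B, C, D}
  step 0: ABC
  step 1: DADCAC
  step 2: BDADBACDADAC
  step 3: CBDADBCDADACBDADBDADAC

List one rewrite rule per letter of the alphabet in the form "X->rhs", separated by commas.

  step 2 ⇒ step 3: BDADBACDADAC ⇒ C·B·DAD·B·C·DAD·AC·B·DAD·B·DAD·AC
    A ↦ DAD
    B ↦ C
    C ↦ AC
    D ↦ B

A->DAD, B->C, C->AC, D->B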